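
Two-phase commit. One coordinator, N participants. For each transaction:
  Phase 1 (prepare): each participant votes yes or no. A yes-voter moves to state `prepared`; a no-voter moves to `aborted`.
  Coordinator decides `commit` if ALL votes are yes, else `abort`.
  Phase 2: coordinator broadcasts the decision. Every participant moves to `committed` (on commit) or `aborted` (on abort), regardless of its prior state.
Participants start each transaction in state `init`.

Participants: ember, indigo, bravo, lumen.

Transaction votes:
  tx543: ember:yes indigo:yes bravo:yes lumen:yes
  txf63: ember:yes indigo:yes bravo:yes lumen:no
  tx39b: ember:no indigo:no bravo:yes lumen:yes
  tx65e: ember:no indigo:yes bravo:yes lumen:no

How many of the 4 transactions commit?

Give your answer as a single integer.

Answer: 1

Derivation:
tx543: all yes -> commit (commits=1)
txf63: no from lumen -> abort (commits=1)
tx39b: no from ember, indigo -> abort (commits=1)
tx65e: no from ember, lumen -> abort (commits=1)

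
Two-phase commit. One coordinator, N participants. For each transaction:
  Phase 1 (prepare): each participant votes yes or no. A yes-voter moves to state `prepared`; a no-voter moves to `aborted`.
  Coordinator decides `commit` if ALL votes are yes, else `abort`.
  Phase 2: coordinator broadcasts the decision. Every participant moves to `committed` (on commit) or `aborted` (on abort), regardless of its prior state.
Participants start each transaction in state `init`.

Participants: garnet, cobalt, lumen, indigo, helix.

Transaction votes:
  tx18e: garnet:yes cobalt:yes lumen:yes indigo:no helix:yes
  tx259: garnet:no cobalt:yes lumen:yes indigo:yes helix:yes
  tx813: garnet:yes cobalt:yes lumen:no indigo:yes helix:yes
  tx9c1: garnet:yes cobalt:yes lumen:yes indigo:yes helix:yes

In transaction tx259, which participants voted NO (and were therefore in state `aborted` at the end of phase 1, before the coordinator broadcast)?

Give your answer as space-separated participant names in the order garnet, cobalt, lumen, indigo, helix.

Txn tx259 phase 1: garnet no -> aborted; cobalt yes -> prepared; lumen yes -> prepared; indigo yes -> prepared; helix yes -> prepared

Answer: garnet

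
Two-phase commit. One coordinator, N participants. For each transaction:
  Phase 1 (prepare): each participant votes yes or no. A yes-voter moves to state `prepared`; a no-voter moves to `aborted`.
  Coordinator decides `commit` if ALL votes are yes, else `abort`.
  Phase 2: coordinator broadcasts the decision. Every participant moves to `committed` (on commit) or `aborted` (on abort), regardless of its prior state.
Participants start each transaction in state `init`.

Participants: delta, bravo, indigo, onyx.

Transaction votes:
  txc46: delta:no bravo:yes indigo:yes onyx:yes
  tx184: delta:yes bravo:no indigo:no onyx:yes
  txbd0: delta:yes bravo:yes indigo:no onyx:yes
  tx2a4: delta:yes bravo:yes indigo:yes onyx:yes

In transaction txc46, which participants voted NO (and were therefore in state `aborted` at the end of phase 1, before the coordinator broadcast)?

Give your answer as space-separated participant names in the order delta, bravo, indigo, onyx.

Answer: delta

Derivation:
Txn txc46 phase 1: delta no -> aborted; bravo yes -> prepared; indigo yes -> prepared; onyx yes -> prepared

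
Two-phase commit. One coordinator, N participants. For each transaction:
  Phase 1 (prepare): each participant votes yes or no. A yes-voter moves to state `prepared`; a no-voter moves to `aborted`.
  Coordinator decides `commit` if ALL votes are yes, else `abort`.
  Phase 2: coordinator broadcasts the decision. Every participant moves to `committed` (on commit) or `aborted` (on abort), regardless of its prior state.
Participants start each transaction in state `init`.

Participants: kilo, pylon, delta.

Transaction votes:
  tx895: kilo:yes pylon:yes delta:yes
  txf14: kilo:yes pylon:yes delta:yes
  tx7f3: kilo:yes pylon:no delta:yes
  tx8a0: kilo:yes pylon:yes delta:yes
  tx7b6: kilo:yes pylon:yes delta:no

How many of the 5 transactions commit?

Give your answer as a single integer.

Answer: 3

Derivation:
tx895: all yes -> commit (commits=1)
txf14: all yes -> commit (commits=2)
tx7f3: no from pylon -> abort (commits=2)
tx8a0: all yes -> commit (commits=3)
tx7b6: no from delta -> abort (commits=3)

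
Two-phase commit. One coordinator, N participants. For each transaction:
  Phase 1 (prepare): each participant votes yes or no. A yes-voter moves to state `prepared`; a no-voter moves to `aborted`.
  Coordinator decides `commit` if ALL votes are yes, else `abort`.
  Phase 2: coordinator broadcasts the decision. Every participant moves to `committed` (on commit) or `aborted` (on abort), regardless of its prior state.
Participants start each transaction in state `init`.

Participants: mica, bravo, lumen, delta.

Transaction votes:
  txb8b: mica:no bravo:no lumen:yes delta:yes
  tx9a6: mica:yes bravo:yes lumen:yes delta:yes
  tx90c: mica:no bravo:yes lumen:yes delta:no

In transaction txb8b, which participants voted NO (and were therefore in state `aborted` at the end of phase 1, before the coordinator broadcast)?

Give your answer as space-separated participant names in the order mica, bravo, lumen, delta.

Answer: mica bravo

Derivation:
Txn txb8b phase 1: mica no -> aborted; bravo no -> aborted; lumen yes -> prepared; delta yes -> prepared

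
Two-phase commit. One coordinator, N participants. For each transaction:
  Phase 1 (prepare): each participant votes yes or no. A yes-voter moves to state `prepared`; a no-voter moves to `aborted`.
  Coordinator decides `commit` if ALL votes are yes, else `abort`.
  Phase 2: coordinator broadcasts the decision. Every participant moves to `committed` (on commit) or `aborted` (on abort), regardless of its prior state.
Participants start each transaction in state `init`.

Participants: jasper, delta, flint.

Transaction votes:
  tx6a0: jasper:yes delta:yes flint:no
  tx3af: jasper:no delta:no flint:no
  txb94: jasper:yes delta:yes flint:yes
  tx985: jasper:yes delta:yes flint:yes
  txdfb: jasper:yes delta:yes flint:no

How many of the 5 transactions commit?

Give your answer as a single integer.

Answer: 2

Derivation:
tx6a0: no from flint -> abort (commits=0)
tx3af: no from jasper, delta, flint -> abort (commits=0)
txb94: all yes -> commit (commits=1)
tx985: all yes -> commit (commits=2)
txdfb: no from flint -> abort (commits=2)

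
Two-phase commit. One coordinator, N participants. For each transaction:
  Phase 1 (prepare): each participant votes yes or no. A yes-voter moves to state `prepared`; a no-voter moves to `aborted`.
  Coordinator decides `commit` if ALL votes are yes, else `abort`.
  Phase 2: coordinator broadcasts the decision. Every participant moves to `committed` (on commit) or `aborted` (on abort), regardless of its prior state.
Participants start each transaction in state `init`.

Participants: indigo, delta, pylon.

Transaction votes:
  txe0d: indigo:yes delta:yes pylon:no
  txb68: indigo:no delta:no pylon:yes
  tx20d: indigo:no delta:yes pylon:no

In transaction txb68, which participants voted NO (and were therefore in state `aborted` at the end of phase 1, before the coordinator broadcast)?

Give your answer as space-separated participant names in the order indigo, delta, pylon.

Txn txb68 phase 1: indigo no -> aborted; delta no -> aborted; pylon yes -> prepared

Answer: indigo delta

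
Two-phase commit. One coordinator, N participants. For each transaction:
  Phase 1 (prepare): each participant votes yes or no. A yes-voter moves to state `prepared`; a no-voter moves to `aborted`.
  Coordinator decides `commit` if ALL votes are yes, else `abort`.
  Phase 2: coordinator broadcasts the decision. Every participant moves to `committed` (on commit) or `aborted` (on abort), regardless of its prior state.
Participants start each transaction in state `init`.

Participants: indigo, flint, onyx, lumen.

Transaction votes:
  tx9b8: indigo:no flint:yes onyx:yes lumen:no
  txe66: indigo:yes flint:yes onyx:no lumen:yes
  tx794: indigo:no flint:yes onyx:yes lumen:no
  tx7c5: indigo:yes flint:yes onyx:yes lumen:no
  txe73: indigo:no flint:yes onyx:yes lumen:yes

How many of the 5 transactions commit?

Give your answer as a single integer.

Answer: 0

Derivation:
tx9b8: no from indigo, lumen -> abort (commits=0)
txe66: no from onyx -> abort (commits=0)
tx794: no from indigo, lumen -> abort (commits=0)
tx7c5: no from lumen -> abort (commits=0)
txe73: no from indigo -> abort (commits=0)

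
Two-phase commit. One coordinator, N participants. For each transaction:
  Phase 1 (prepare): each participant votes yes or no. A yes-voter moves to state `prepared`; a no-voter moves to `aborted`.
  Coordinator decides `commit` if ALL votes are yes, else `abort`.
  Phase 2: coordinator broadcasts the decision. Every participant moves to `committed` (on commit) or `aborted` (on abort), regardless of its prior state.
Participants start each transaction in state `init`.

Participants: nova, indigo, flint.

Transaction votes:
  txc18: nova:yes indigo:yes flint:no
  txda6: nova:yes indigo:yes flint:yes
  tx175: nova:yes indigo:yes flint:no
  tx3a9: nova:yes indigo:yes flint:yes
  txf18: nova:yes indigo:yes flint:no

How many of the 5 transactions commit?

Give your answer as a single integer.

Answer: 2

Derivation:
txc18: no from flint -> abort (commits=0)
txda6: all yes -> commit (commits=1)
tx175: no from flint -> abort (commits=1)
tx3a9: all yes -> commit (commits=2)
txf18: no from flint -> abort (commits=2)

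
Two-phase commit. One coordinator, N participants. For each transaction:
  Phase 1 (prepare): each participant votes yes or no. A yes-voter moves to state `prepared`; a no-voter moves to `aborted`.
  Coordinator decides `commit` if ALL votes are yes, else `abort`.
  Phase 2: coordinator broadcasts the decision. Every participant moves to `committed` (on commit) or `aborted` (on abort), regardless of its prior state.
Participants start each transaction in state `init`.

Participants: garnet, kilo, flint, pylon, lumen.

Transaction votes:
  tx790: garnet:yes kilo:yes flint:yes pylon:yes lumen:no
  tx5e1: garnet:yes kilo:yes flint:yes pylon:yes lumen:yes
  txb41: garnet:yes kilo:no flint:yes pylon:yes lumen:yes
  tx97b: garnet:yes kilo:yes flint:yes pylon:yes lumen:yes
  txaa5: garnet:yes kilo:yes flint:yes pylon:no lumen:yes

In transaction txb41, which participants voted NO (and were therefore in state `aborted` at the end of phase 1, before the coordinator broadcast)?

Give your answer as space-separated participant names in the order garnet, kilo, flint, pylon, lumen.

Txn txb41 phase 1: garnet yes -> prepared; kilo no -> aborted; flint yes -> prepared; pylon yes -> prepared; lumen yes -> prepared

Answer: kilo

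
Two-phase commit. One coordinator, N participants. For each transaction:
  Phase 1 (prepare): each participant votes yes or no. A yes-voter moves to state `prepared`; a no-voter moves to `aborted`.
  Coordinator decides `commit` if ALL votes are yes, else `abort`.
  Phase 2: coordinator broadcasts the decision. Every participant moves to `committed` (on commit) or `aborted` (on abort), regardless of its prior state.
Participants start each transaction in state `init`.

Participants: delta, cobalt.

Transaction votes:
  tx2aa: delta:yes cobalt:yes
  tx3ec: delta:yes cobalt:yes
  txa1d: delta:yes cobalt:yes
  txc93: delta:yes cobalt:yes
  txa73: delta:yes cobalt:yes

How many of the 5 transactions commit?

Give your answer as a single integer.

Answer: 5

Derivation:
tx2aa: all yes -> commit (commits=1)
tx3ec: all yes -> commit (commits=2)
txa1d: all yes -> commit (commits=3)
txc93: all yes -> commit (commits=4)
txa73: all yes -> commit (commits=5)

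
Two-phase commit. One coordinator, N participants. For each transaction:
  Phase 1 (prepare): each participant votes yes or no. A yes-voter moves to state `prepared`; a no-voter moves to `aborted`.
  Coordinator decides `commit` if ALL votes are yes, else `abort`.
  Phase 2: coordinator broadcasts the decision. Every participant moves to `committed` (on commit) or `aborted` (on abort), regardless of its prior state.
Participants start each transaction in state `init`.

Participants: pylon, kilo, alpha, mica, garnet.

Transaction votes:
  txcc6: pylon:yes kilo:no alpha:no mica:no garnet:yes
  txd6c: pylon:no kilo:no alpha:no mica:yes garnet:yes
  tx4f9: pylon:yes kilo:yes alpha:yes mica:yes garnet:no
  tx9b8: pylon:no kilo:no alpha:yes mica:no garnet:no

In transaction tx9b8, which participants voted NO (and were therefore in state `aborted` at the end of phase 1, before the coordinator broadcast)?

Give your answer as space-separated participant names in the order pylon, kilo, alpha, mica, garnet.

Answer: pylon kilo mica garnet

Derivation:
Txn tx9b8 phase 1: pylon no -> aborted; kilo no -> aborted; alpha yes -> prepared; mica no -> aborted; garnet no -> aborted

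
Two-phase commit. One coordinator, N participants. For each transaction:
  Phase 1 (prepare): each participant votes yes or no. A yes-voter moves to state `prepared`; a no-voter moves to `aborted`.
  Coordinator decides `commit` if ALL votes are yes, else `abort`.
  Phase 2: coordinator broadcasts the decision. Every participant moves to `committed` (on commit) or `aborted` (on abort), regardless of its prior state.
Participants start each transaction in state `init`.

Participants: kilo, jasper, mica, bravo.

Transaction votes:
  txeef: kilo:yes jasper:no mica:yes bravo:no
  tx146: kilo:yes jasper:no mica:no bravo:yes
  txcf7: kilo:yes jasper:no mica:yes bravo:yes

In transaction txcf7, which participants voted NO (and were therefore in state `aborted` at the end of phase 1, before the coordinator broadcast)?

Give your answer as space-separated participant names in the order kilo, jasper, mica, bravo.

Txn txcf7 phase 1: kilo yes -> prepared; jasper no -> aborted; mica yes -> prepared; bravo yes -> prepared

Answer: jasper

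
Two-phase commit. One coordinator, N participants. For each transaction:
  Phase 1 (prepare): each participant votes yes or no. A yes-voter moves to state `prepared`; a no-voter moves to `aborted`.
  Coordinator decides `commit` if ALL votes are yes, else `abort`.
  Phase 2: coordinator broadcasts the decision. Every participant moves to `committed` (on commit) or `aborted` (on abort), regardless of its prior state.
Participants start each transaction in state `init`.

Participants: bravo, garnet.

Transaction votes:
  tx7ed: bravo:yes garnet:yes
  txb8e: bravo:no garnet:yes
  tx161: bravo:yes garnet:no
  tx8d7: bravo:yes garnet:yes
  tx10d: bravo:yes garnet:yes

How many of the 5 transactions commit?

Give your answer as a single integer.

Answer: 3

Derivation:
tx7ed: all yes -> commit (commits=1)
txb8e: no from bravo -> abort (commits=1)
tx161: no from garnet -> abort (commits=1)
tx8d7: all yes -> commit (commits=2)
tx10d: all yes -> commit (commits=3)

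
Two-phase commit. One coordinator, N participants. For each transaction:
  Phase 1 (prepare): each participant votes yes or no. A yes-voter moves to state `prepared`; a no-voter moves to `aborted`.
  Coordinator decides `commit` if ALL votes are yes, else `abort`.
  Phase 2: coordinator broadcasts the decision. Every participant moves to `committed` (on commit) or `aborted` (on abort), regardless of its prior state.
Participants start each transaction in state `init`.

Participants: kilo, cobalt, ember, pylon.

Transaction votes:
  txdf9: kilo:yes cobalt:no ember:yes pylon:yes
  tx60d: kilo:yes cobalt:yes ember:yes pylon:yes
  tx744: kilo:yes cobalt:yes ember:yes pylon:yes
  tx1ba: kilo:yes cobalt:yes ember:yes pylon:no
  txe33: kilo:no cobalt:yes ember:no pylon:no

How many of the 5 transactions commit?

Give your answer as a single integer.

Answer: 2

Derivation:
txdf9: no from cobalt -> abort (commits=0)
tx60d: all yes -> commit (commits=1)
tx744: all yes -> commit (commits=2)
tx1ba: no from pylon -> abort (commits=2)
txe33: no from kilo, ember, pylon -> abort (commits=2)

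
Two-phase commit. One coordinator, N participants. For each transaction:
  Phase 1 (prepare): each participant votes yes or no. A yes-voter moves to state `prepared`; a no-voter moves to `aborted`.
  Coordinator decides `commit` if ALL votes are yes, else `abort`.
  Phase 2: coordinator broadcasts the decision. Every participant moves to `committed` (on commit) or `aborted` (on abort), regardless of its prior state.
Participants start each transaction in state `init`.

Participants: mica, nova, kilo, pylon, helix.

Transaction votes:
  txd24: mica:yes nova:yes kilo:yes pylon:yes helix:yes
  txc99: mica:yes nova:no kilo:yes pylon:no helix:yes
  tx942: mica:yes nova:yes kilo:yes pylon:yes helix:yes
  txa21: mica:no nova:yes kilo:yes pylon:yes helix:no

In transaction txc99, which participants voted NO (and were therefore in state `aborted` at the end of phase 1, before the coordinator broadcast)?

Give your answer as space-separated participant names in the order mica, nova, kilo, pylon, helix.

Answer: nova pylon

Derivation:
Txn txc99 phase 1: mica yes -> prepared; nova no -> aborted; kilo yes -> prepared; pylon no -> aborted; helix yes -> prepared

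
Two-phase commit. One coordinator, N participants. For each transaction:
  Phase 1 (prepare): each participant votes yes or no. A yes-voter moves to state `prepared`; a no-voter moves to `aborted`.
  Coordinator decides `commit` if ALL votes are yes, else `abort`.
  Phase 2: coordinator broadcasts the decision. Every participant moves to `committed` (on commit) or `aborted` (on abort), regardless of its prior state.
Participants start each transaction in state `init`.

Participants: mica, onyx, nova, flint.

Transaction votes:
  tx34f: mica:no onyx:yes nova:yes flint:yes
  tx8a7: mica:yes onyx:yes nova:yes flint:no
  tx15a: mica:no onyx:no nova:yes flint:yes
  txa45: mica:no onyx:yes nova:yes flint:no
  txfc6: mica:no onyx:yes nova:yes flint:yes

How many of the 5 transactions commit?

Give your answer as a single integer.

Answer: 0

Derivation:
tx34f: no from mica -> abort (commits=0)
tx8a7: no from flint -> abort (commits=0)
tx15a: no from mica, onyx -> abort (commits=0)
txa45: no from mica, flint -> abort (commits=0)
txfc6: no from mica -> abort (commits=0)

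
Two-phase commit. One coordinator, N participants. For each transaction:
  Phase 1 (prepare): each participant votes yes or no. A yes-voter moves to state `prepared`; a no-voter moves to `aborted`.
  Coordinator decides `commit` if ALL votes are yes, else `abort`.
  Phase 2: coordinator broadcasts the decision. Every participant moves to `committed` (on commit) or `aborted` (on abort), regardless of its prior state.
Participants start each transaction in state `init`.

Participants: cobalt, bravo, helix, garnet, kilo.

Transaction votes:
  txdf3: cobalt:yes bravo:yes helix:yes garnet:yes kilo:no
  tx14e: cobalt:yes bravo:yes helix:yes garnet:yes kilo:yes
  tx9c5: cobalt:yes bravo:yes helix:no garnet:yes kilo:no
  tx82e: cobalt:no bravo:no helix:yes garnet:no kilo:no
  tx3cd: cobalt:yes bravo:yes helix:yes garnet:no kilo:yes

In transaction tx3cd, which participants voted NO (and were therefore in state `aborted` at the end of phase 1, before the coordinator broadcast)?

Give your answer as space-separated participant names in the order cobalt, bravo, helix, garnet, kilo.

Answer: garnet

Derivation:
Txn tx3cd phase 1: cobalt yes -> prepared; bravo yes -> prepared; helix yes -> prepared; garnet no -> aborted; kilo yes -> prepared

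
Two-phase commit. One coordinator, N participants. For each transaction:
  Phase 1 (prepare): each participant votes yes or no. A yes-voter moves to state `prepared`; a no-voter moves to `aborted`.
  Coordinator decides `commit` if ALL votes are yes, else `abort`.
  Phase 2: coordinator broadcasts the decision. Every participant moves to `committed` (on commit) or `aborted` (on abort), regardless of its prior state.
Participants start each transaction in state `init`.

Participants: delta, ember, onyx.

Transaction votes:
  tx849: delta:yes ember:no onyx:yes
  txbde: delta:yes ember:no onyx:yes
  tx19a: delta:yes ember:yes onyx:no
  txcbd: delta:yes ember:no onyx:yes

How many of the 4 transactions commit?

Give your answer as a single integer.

tx849: no from ember -> abort (commits=0)
txbde: no from ember -> abort (commits=0)
tx19a: no from onyx -> abort (commits=0)
txcbd: no from ember -> abort (commits=0)

Answer: 0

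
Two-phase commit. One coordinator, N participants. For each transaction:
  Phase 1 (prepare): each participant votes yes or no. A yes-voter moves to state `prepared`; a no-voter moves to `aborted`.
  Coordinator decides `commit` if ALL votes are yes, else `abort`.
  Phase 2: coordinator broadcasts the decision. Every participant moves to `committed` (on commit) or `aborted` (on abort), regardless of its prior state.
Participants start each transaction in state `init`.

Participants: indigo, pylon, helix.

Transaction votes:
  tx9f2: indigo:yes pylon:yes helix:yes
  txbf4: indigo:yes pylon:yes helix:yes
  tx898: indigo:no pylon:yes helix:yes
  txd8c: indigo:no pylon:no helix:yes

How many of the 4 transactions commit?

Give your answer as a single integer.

Answer: 2

Derivation:
tx9f2: all yes -> commit (commits=1)
txbf4: all yes -> commit (commits=2)
tx898: no from indigo -> abort (commits=2)
txd8c: no from indigo, pylon -> abort (commits=2)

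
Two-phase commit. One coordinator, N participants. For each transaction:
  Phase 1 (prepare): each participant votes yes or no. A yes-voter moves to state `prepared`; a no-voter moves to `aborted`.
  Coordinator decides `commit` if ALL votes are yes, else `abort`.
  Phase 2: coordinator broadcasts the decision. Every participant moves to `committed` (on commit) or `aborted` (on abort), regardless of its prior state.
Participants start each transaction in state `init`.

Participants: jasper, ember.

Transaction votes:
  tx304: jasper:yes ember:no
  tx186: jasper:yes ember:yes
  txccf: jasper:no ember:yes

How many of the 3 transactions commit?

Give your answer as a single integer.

tx304: no from ember -> abort (commits=0)
tx186: all yes -> commit (commits=1)
txccf: no from jasper -> abort (commits=1)

Answer: 1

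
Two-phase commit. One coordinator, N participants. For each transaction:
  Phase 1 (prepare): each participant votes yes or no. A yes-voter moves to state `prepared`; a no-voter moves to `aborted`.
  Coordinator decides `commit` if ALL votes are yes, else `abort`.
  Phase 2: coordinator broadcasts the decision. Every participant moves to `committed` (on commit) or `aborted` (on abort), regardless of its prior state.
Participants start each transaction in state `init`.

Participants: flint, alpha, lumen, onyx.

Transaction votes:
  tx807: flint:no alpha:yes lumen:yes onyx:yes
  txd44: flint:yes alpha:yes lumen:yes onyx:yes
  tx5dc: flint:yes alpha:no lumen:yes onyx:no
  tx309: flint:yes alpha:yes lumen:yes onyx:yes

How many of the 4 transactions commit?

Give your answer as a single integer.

tx807: no from flint -> abort (commits=0)
txd44: all yes -> commit (commits=1)
tx5dc: no from alpha, onyx -> abort (commits=1)
tx309: all yes -> commit (commits=2)

Answer: 2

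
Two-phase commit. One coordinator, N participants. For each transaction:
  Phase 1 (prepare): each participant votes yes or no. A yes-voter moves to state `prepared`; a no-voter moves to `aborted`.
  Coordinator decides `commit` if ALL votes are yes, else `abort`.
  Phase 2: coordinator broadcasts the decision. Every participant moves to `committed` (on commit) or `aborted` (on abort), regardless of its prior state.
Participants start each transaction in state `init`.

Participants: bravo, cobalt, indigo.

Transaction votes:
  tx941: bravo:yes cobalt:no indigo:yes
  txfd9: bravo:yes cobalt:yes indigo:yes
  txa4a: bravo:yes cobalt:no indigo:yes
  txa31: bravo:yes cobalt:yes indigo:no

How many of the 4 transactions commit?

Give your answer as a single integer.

tx941: no from cobalt -> abort (commits=0)
txfd9: all yes -> commit (commits=1)
txa4a: no from cobalt -> abort (commits=1)
txa31: no from indigo -> abort (commits=1)

Answer: 1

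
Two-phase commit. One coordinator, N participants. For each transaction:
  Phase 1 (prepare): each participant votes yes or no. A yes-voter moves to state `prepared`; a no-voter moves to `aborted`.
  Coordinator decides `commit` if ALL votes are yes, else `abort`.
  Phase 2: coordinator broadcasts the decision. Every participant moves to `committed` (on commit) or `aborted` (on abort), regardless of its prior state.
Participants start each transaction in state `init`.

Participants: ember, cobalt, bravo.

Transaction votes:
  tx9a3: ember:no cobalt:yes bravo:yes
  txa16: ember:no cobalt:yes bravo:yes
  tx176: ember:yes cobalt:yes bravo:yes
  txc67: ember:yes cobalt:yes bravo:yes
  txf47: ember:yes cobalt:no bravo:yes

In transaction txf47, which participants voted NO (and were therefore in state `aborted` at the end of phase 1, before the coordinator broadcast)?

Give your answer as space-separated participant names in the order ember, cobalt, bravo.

Txn txf47 phase 1: ember yes -> prepared; cobalt no -> aborted; bravo yes -> prepared

Answer: cobalt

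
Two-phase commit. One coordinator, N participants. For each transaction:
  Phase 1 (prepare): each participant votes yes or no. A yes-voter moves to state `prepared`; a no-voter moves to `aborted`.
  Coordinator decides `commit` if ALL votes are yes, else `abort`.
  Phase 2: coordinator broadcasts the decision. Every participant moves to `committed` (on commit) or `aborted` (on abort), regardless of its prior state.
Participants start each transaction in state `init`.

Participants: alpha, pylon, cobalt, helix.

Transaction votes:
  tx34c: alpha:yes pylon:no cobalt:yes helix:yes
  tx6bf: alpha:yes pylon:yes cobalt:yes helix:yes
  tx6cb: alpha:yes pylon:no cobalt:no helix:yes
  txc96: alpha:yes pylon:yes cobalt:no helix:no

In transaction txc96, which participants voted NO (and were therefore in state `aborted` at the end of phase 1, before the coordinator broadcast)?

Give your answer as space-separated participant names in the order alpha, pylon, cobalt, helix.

Txn txc96 phase 1: alpha yes -> prepared; pylon yes -> prepared; cobalt no -> aborted; helix no -> aborted

Answer: cobalt helix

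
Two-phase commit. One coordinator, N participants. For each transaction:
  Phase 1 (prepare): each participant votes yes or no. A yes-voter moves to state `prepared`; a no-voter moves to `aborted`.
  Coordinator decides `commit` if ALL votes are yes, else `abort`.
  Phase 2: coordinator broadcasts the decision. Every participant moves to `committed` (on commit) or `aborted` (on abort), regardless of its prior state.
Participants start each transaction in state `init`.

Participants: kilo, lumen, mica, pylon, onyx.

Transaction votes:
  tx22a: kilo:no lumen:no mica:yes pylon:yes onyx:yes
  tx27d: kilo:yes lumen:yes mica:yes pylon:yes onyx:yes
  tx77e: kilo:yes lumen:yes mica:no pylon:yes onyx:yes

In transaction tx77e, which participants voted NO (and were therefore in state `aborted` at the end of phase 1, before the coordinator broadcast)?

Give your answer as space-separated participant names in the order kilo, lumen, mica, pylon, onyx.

Answer: mica

Derivation:
Txn tx77e phase 1: kilo yes -> prepared; lumen yes -> prepared; mica no -> aborted; pylon yes -> prepared; onyx yes -> prepared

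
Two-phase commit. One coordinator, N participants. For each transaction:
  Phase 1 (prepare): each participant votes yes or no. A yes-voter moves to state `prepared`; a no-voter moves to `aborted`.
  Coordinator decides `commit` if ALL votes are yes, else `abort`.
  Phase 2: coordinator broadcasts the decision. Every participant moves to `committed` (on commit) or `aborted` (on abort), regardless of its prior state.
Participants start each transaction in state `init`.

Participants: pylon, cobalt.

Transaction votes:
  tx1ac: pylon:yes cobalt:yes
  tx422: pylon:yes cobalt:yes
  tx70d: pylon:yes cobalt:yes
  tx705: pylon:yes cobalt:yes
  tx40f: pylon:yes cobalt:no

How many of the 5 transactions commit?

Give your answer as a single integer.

Answer: 4

Derivation:
tx1ac: all yes -> commit (commits=1)
tx422: all yes -> commit (commits=2)
tx70d: all yes -> commit (commits=3)
tx705: all yes -> commit (commits=4)
tx40f: no from cobalt -> abort (commits=4)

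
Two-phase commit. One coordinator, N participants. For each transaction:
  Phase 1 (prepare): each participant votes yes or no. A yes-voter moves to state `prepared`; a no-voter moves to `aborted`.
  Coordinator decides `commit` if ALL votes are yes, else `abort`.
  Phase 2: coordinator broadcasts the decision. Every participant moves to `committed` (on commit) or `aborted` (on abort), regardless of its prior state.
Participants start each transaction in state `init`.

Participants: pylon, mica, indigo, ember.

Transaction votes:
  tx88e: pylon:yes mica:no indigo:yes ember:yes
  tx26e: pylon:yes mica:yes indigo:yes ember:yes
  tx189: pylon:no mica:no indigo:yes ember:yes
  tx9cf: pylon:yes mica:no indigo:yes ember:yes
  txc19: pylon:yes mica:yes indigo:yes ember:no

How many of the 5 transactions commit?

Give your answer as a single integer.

Answer: 1

Derivation:
tx88e: no from mica -> abort (commits=0)
tx26e: all yes -> commit (commits=1)
tx189: no from pylon, mica -> abort (commits=1)
tx9cf: no from mica -> abort (commits=1)
txc19: no from ember -> abort (commits=1)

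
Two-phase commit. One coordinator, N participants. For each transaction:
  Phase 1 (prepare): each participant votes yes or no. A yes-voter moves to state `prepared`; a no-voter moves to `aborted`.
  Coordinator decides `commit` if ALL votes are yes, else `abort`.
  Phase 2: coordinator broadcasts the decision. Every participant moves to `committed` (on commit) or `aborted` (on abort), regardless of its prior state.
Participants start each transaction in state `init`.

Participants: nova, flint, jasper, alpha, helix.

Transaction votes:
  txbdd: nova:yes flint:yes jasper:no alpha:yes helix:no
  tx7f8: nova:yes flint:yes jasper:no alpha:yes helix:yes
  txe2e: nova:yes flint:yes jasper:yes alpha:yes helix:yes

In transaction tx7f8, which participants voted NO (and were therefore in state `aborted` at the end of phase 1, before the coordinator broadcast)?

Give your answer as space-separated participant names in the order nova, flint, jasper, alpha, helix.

Txn tx7f8 phase 1: nova yes -> prepared; flint yes -> prepared; jasper no -> aborted; alpha yes -> prepared; helix yes -> prepared

Answer: jasper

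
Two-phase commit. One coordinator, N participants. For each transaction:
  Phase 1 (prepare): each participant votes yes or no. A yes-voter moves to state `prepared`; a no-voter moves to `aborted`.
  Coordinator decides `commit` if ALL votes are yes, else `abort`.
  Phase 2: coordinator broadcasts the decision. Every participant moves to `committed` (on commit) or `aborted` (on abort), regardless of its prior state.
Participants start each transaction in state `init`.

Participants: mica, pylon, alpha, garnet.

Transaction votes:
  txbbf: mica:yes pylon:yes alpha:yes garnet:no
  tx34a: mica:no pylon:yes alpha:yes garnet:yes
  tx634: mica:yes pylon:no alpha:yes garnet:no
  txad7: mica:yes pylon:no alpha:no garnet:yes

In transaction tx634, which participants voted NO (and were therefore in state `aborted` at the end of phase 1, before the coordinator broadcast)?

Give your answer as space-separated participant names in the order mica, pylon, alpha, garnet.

Answer: pylon garnet

Derivation:
Txn tx634 phase 1: mica yes -> prepared; pylon no -> aborted; alpha yes -> prepared; garnet no -> aborted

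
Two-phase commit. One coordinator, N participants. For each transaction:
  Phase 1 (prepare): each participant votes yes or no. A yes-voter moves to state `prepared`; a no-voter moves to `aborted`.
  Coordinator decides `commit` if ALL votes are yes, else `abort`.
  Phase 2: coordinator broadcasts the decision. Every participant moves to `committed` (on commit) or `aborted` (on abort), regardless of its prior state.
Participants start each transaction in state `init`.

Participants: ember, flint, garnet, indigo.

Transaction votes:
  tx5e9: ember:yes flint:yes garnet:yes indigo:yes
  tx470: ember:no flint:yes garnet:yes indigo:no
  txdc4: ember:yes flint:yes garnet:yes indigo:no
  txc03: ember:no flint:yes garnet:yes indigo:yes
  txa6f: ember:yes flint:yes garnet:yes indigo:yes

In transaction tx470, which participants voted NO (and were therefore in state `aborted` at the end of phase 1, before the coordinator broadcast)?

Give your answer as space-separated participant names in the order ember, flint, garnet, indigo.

Answer: ember indigo

Derivation:
Txn tx470 phase 1: ember no -> aborted; flint yes -> prepared; garnet yes -> prepared; indigo no -> aborted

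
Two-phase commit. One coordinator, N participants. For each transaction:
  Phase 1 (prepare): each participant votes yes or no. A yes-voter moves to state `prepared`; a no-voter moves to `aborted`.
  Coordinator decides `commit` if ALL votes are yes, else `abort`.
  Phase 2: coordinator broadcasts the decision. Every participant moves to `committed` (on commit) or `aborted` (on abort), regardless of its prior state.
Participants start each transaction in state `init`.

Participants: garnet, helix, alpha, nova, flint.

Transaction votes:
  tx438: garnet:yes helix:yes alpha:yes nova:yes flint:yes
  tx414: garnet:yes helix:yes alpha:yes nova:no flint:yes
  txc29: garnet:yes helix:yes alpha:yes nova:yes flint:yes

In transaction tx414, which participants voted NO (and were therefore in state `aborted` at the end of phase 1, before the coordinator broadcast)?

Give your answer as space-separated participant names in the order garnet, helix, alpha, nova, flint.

Answer: nova

Derivation:
Txn tx414 phase 1: garnet yes -> prepared; helix yes -> prepared; alpha yes -> prepared; nova no -> aborted; flint yes -> prepared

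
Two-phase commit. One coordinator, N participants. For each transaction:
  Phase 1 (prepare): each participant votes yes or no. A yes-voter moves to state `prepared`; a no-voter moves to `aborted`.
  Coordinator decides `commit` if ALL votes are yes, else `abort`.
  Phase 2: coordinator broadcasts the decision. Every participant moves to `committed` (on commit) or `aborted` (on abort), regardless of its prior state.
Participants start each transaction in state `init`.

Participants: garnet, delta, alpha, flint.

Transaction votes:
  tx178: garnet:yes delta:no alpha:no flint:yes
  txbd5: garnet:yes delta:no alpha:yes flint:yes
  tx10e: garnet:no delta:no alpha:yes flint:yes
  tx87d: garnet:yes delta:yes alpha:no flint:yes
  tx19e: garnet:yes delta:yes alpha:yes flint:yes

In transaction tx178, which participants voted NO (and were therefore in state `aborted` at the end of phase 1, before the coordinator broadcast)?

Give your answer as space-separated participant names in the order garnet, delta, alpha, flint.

Txn tx178 phase 1: garnet yes -> prepared; delta no -> aborted; alpha no -> aborted; flint yes -> prepared

Answer: delta alpha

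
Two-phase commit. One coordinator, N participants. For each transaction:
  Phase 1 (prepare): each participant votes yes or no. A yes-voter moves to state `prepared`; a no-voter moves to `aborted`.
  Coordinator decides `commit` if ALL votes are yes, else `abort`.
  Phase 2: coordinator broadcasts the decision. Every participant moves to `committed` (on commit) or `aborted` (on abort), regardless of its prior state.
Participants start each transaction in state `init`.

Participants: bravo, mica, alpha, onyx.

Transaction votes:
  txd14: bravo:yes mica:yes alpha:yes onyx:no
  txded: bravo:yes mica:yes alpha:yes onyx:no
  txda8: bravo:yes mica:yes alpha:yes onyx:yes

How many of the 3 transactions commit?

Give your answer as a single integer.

Answer: 1

Derivation:
txd14: no from onyx -> abort (commits=0)
txded: no from onyx -> abort (commits=0)
txda8: all yes -> commit (commits=1)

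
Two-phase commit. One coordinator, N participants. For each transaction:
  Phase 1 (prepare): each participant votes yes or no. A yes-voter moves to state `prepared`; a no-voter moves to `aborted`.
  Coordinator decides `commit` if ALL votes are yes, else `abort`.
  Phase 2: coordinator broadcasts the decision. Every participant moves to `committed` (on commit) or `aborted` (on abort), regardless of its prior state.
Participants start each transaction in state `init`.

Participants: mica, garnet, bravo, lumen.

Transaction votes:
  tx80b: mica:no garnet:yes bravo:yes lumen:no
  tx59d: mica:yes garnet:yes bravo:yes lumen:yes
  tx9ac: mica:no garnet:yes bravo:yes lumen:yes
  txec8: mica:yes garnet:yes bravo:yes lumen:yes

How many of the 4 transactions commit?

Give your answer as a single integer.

Answer: 2

Derivation:
tx80b: no from mica, lumen -> abort (commits=0)
tx59d: all yes -> commit (commits=1)
tx9ac: no from mica -> abort (commits=1)
txec8: all yes -> commit (commits=2)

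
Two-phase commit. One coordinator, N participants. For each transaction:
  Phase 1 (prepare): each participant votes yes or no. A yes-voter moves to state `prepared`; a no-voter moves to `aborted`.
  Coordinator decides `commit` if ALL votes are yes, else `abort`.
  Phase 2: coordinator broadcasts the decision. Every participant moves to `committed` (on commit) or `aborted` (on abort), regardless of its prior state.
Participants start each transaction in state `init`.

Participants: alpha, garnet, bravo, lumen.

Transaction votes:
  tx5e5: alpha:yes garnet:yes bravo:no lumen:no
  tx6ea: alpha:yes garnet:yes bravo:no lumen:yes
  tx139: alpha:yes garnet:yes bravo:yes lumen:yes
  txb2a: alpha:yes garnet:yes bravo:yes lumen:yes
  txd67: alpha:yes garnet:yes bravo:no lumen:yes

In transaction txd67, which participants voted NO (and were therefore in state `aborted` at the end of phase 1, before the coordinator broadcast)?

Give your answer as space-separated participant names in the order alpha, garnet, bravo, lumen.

Answer: bravo

Derivation:
Txn txd67 phase 1: alpha yes -> prepared; garnet yes -> prepared; bravo no -> aborted; lumen yes -> prepared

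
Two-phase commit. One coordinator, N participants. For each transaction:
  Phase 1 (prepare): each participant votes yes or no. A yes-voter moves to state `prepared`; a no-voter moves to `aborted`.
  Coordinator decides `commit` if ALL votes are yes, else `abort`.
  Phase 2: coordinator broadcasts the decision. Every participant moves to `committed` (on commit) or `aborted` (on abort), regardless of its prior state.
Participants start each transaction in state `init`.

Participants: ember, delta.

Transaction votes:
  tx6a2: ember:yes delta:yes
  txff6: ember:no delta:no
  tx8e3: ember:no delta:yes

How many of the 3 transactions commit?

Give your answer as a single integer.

tx6a2: all yes -> commit (commits=1)
txff6: no from ember, delta -> abort (commits=1)
tx8e3: no from ember -> abort (commits=1)

Answer: 1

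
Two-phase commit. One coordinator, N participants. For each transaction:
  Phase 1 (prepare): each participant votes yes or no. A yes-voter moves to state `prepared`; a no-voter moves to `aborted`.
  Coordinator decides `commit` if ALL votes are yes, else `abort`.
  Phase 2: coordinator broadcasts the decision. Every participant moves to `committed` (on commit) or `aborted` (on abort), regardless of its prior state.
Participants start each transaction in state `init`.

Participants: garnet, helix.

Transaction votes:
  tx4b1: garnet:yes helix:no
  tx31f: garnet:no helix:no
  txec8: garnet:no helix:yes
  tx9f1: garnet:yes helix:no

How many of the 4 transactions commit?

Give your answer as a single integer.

tx4b1: no from helix -> abort (commits=0)
tx31f: no from garnet, helix -> abort (commits=0)
txec8: no from garnet -> abort (commits=0)
tx9f1: no from helix -> abort (commits=0)

Answer: 0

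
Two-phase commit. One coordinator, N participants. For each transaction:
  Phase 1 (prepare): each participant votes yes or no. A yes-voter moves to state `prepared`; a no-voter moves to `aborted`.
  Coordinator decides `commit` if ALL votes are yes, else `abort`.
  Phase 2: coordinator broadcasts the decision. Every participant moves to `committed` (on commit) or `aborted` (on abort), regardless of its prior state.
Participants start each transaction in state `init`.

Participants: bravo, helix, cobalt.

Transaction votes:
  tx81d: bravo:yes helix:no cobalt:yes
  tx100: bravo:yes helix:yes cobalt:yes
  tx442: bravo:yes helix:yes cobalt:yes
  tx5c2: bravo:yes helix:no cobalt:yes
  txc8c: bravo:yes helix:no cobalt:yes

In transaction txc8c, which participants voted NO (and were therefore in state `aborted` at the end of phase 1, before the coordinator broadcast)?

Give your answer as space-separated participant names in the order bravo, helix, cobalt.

Txn txc8c phase 1: bravo yes -> prepared; helix no -> aborted; cobalt yes -> prepared

Answer: helix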